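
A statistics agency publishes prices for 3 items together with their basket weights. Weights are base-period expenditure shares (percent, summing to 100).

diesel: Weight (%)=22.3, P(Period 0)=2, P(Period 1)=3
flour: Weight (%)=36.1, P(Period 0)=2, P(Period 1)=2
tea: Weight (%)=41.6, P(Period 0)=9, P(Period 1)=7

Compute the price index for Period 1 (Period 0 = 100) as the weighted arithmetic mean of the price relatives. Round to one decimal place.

diesel: 22.3 × (3/2) = 22.3 × 1.500000 = 33.4500
flour: 36.1 × (2/2) = 36.1 × 1.000000 = 36.1000
tea: 41.6 × (7/9) = 41.6 × 0.777778 = 32.3556
Index = Σ wᵢ·(p₁ᵢ/p₀ᵢ) = 33.4500 + 36.1000 + 32.3556 = 101.9056

101.9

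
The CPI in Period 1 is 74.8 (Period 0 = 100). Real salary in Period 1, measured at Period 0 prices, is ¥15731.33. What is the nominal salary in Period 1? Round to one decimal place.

11767.0

Nominal = Real × (Index/100) = 15731.33 × (74.8/100)
        = 15731.33 × 0.748 = 11767.0348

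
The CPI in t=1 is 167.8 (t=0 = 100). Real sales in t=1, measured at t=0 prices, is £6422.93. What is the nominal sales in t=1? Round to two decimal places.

10777.68

Nominal = Real × (Index/100) = 6422.93 × (167.8/100)
        = 6422.93 × 1.678 = 10777.6765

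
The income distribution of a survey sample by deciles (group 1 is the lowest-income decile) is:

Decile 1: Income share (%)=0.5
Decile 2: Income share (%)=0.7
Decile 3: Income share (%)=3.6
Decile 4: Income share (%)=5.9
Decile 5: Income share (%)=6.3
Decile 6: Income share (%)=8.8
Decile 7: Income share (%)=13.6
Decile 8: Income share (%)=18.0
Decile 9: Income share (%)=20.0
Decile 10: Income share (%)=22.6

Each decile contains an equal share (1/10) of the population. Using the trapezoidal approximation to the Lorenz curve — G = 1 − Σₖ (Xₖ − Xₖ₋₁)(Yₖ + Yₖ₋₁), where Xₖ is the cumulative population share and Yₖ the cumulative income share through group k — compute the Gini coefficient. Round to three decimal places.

0.432

Cumulative income shares Yₖ: 0.0050, 0.0120, 0.0480, 0.1070, 0.1700, 0.2580, 0.3940, 0.5740, 0.7740, 1.0000
Σ (Xₖ−Xₖ₋₁)(Yₖ+Yₖ₋₁) = (1/10)(0.0050+0.0000) + (1/10)(0.0120+0.0050) + (1/10)(0.0480+0.0120) + (1/10)(0.1070+0.0480) + (1/10)(0.1700+0.1070) + (1/10)(0.2580+0.1700) + (1/10)(0.3940+0.2580) + (1/10)(0.5740+0.3940) + (1/10)(0.7740+0.5740) + (1/10)(1.0000+0.7740)
  = 0.0005 + 0.0017 + 0.0060 + 0.0155 + 0.0277 + 0.0428 + 0.0652 + 0.0968 + 0.1348 + 0.1774 = 0.5684
G = 1 − 0.5684 = 0.4316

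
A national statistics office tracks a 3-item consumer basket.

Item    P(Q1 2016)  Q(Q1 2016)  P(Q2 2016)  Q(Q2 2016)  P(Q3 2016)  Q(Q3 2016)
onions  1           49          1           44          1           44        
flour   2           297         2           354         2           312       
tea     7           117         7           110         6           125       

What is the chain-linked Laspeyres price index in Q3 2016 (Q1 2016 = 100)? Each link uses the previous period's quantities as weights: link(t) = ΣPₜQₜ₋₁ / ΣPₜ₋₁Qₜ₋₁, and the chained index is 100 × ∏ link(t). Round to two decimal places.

92.77

Link Q1 2016→Q2 2016:
ΣP(Q2 2016)Q(Q1 2016) = 1×49 + 2×297 + 7×117 = 49 + 594 + 819 = 1462
ΣP(Q1 2016)Q(Q1 2016) = 1×49 + 2×297 + 7×117 = 49 + 594 + 819 = 1462
link = 1462/1462 = 1.000000
Link Q2 2016→Q3 2016:
ΣP(Q3 2016)Q(Q2 2016) = 1×44 + 2×354 + 6×110 = 44 + 708 + 660 = 1412
ΣP(Q2 2016)Q(Q2 2016) = 1×44 + 2×354 + 7×110 = 44 + 708 + 770 = 1522
link = 1412/1522 = 0.927727
Chained index = 100 × 1.000000 × 0.927727 = 92.7727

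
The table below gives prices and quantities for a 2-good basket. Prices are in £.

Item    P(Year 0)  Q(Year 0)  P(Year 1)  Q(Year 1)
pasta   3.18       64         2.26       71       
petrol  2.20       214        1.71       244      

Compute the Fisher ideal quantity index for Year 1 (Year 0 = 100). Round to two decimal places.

Laspeyres component (base-period weights):
ΣP(Year 0)Q(Year 1) = 3.18×71 + 2.20×244 = 225.78 + 536.8 = 762.58
ΣP(Year 0)Q(Year 0) = 3.18×64 + 2.20×214 = 203.52 + 470.8 = 674.32
L = 762.58 / 674.32 × 100 = 113.0887
Paasche component (current-period weights):
ΣP(Year 1)Q(Year 1) = 2.26×71 + 1.71×244 = 160.46 + 417.24 = 577.7
ΣP(Year 1)Q(Year 0) = 2.26×64 + 1.71×214 = 144.64 + 365.94 = 510.58
P = 577.7 / 510.58 × 100 = 113.1458
Fisher = √(L × P) = √(113.0887 × 113.1458) = 113.1173

113.12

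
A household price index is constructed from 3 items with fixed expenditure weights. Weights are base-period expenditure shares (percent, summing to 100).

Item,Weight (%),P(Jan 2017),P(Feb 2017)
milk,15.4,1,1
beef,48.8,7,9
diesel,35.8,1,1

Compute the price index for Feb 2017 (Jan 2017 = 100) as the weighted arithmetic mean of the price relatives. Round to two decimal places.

113.94

milk: 15.4 × (1/1) = 15.4 × 1.000000 = 15.4000
beef: 48.8 × (9/7) = 48.8 × 1.285714 = 62.7429
diesel: 35.8 × (1/1) = 35.8 × 1.000000 = 35.8000
Index = Σ wᵢ·(p₁ᵢ/p₀ᵢ) = 15.4000 + 62.7429 + 35.8000 = 113.9429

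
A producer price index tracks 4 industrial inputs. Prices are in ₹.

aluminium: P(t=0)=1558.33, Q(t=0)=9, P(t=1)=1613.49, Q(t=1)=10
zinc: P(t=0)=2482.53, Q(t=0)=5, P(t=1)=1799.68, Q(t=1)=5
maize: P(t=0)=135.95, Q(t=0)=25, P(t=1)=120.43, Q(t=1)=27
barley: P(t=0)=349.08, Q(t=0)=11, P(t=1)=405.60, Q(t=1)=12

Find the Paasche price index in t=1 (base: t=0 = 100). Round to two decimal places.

Paasche price index uses current-period quantities as weights.
ΣP(t=1)·Q(t=1) = 1613.49×10 + 1799.68×5 + 120.43×27 + 405.60×12 = 16134.9 + 8998.4 + 3251.61 + 4867.2 = 33252.11
ΣP(t=0)·Q(t=1) = 1558.33×10 + 2482.53×5 + 135.95×27 + 349.08×12 = 15583.3 + 12412.65 + 3670.65 + 4188.96 = 35855.56
Index = 33252.11 / 35855.56 × 100 = 92.7391

92.74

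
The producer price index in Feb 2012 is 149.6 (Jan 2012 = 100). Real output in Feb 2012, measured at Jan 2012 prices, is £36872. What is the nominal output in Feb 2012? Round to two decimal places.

Nominal = Real × (Index/100) = 36872 × (149.6/100)
        = 36872 × 1.496 = 55160.5120

55160.51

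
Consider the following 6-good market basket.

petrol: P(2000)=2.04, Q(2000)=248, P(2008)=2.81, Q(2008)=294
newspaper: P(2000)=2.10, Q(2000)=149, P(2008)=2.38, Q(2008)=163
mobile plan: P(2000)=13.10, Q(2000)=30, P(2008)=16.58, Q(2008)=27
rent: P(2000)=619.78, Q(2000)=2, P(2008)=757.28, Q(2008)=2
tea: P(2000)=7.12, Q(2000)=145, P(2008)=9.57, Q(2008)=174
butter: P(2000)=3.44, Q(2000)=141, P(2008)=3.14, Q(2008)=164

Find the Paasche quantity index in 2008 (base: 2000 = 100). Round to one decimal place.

109.5

Paasche quantity index uses current-period prices as weights.
ΣP(2008)·Q(2008) = 2.81×294 + 2.38×163 + 16.58×27 + 757.28×2 + 9.57×174 + 3.14×164 = 826.14 + 387.94 + 447.66 + 1514.56 + 1665.18 + 514.96 = 5356.44
ΣP(2008)·Q(2000) = 2.81×248 + 2.38×149 + 16.58×30 + 757.28×2 + 9.57×145 + 3.14×141 = 696.88 + 354.62 + 497.4 + 1514.56 + 1387.65 + 442.74 = 4893.85
Index = 5356.44 / 4893.85 × 100 = 109.4525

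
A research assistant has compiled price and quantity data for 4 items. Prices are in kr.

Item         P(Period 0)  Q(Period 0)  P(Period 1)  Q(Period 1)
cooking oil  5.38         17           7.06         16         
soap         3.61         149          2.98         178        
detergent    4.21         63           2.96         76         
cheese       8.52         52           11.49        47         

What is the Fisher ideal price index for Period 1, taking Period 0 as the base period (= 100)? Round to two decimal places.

Laspeyres component (base-period weights):
ΣP(Period 1)Q(Period 0) = 7.06×17 + 2.98×149 + 2.96×63 + 11.49×52 = 120.02 + 444.02 + 186.48 + 597.48 = 1348
ΣP(Period 0)Q(Period 0) = 5.38×17 + 3.61×149 + 4.21×63 + 8.52×52 = 91.46 + 537.89 + 265.23 + 443.04 = 1337.62
L = 1348 / 1337.62 × 100 = 100.7760
Paasche component (current-period weights):
ΣP(Period 1)Q(Period 1) = 7.06×16 + 2.98×178 + 2.96×76 + 11.49×47 = 112.96 + 530.44 + 224.96 + 540.03 = 1408.39
ΣP(Period 0)Q(Period 1) = 5.38×16 + 3.61×178 + 4.21×76 + 8.52×47 = 86.08 + 642.58 + 319.96 + 400.44 = 1449.06
P = 1408.39 / 1449.06 × 100 = 97.1934
Fisher = √(L × P) = √(100.7760 × 97.1934) = 98.9685

98.97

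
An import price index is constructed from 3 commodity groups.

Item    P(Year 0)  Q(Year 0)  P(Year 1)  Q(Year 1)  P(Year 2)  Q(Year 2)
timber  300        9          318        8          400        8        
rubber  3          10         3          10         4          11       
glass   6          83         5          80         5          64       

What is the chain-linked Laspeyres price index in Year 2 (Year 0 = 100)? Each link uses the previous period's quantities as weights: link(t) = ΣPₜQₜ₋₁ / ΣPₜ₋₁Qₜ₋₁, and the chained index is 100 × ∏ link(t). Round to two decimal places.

Link Year 0→Year 1:
ΣP(Year 1)Q(Year 0) = 318×9 + 3×10 + 5×83 = 2862 + 30 + 415 = 3307
ΣP(Year 0)Q(Year 0) = 300×9 + 3×10 + 6×83 = 2700 + 30 + 498 = 3228
link = 3307/3228 = 1.024473
Link Year 1→Year 2:
ΣP(Year 2)Q(Year 1) = 400×8 + 4×10 + 5×80 = 3200 + 40 + 400 = 3640
ΣP(Year 1)Q(Year 1) = 318×8 + 3×10 + 5×80 = 2544 + 30 + 400 = 2974
link = 3640/2974 = 1.223941
Chained index = 100 × 1.024473 × 1.223941 = 125.3895

125.39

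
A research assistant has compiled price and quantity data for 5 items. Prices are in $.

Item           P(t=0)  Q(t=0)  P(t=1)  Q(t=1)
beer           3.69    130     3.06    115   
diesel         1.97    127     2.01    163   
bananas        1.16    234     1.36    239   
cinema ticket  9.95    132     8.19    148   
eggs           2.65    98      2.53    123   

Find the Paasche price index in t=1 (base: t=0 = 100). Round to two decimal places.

Paasche price index uses current-period quantities as weights.
ΣP(t=1)·Q(t=1) = 3.06×115 + 2.01×163 + 1.36×239 + 8.19×148 + 2.53×123 = 351.9 + 327.63 + 325.04 + 1212.12 + 311.19 = 2527.88
ΣP(t=0)·Q(t=1) = 3.69×115 + 1.97×163 + 1.16×239 + 9.95×148 + 2.65×123 = 424.35 + 321.11 + 277.24 + 1472.6 + 325.95 = 2821.25
Index = 2527.88 / 2821.25 × 100 = 89.6014

89.60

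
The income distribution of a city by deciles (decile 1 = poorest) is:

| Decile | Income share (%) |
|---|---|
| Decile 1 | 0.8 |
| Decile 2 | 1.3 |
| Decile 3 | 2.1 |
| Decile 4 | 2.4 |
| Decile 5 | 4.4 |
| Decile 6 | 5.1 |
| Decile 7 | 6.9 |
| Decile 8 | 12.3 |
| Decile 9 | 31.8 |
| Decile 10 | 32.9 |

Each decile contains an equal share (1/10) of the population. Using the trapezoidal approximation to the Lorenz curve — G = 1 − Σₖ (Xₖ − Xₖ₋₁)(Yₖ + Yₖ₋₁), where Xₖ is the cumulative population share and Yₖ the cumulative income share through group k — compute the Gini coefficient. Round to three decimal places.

0.568

Cumulative income shares Yₖ: 0.0080, 0.0210, 0.0420, 0.0660, 0.1100, 0.1610, 0.2300, 0.3530, 0.6710, 1.0000
Σ (Xₖ−Xₖ₋₁)(Yₖ+Yₖ₋₁) = (1/10)(0.0080+0.0000) + (1/10)(0.0210+0.0080) + (1/10)(0.0420+0.0210) + (1/10)(0.0660+0.0420) + (1/10)(0.1100+0.0660) + (1/10)(0.1610+0.1100) + (1/10)(0.2300+0.1610) + (1/10)(0.3530+0.2300) + (1/10)(0.6710+0.3530) + (1/10)(1.0000+0.6710)
  = 0.0008 + 0.0029 + 0.0063 + 0.0108 + 0.0176 + 0.0271 + 0.0391 + 0.0583 + 0.1024 + 0.1671 = 0.4324
G = 1 − 0.4324 = 0.5676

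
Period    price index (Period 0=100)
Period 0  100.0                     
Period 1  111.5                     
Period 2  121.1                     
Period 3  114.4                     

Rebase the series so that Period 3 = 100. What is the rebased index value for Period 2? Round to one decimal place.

105.9

Rebased(Period 2) = 121.1 / 114.4 × 100 = 105.8566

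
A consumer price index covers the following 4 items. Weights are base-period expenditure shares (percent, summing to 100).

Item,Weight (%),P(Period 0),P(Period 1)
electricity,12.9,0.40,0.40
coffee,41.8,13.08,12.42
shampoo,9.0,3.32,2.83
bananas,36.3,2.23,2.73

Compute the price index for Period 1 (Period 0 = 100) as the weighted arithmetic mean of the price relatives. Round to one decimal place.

electricity: 12.9 × (0.40/0.40) = 12.9 × 1.000000 = 12.9000
coffee: 41.8 × (12.42/13.08) = 41.8 × 0.949541 = 39.6908
shampoo: 9.0 × (2.83/3.32) = 9.0 × 0.852410 = 7.6717
bananas: 36.3 × (2.73/2.23) = 36.3 × 1.224215 = 44.4390
Index = Σ wᵢ·(p₁ᵢ/p₀ᵢ) = 12.9000 + 39.6908 + 7.6717 + 44.4390 = 104.7015

104.7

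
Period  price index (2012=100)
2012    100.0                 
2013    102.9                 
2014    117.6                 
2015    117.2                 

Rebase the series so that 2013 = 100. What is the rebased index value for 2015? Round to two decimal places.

113.90

Rebased(2015) = 117.2 / 102.9 × 100 = 113.8970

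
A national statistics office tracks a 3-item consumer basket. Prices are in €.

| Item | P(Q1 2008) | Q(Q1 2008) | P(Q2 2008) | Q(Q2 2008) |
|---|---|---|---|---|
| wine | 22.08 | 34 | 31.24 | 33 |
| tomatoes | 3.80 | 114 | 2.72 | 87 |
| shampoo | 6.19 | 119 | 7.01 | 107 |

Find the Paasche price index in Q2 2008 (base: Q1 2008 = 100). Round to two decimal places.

117.20

Paasche price index uses current-period quantities as weights.
ΣP(Q2 2008)·Q(Q2 2008) = 31.24×33 + 2.72×87 + 7.01×107 = 1030.92 + 236.64 + 750.07 = 2017.63
ΣP(Q1 2008)·Q(Q2 2008) = 22.08×33 + 3.80×87 + 6.19×107 = 728.64 + 330.6 + 662.33 = 1721.57
Index = 2017.63 / 1721.57 × 100 = 117.1971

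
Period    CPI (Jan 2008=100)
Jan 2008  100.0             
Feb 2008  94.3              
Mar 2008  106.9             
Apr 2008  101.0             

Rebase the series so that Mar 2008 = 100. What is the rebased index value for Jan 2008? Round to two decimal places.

Rebased(Jan 2008) = 100.0 / 106.9 × 100 = 93.5454

93.55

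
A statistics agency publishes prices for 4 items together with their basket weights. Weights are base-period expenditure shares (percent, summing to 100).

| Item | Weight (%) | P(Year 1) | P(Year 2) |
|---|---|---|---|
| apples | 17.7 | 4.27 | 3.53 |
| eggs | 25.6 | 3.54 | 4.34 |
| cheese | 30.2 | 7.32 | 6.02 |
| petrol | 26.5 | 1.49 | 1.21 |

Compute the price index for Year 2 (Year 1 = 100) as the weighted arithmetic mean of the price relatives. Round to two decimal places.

apples: 17.7 × (3.53/4.27) = 17.7 × 0.826698 = 14.6326
eggs: 25.6 × (4.34/3.54) = 25.6 × 1.225989 = 31.3853
cheese: 30.2 × (6.02/7.32) = 30.2 × 0.822404 = 24.8366
petrol: 26.5 × (1.21/1.49) = 26.5 × 0.812081 = 21.5201
Index = Σ wᵢ·(p₁ᵢ/p₀ᵢ) = 14.6326 + 31.3853 + 24.8366 + 21.5201 = 92.3746

92.37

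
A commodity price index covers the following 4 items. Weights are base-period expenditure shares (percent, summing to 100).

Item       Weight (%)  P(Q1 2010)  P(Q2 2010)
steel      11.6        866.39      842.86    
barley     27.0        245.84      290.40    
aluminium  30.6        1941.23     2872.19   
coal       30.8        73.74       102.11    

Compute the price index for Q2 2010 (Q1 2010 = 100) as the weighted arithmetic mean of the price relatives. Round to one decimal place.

131.1

steel: 11.6 × (842.86/866.39) = 11.6 × 0.972841 = 11.2850
barley: 27.0 × (290.40/245.84) = 27.0 × 1.181256 = 31.8939
aluminium: 30.6 × (2872.19/1941.23) = 30.6 × 1.479572 = 45.2749
coal: 30.8 × (102.11/73.74) = 30.8 × 1.384730 = 42.6497
Index = Σ wᵢ·(p₁ᵢ/p₀ᵢ) = 11.2850 + 31.8939 + 45.2749 + 42.6497 = 131.1035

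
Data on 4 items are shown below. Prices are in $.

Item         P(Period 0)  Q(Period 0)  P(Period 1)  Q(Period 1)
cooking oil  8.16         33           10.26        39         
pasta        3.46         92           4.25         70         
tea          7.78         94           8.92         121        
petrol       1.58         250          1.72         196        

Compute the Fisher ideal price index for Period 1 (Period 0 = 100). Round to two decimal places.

116.64

Laspeyres component (base-period weights):
ΣP(Period 1)Q(Period 0) = 10.26×33 + 4.25×92 + 8.92×94 + 1.72×250 = 338.58 + 391 + 838.48 + 430 = 1998.06
ΣP(Period 0)Q(Period 0) = 8.16×33 + 3.46×92 + 7.78×94 + 1.58×250 = 269.28 + 318.32 + 731.32 + 395 = 1713.92
L = 1998.06 / 1713.92 × 100 = 116.5784
Paasche component (current-period weights):
ΣP(Period 1)Q(Period 1) = 10.26×39 + 4.25×70 + 8.92×121 + 1.72×196 = 400.14 + 297.5 + 1079.32 + 337.12 = 2114.08
ΣP(Period 0)Q(Period 1) = 8.16×39 + 3.46×70 + 7.78×121 + 1.58×196 = 318.24 + 242.2 + 941.38 + 309.68 = 1811.5
P = 2114.08 / 1811.5 × 100 = 116.7033
Fisher = √(L × P) = √(116.5784 × 116.7033) = 116.6408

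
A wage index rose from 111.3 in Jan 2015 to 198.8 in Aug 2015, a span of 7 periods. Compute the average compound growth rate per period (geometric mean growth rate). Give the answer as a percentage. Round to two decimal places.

Growth factor = (198.8/111.3)^(1/7) = (1.786164)^(1/7) = 1.086397
Growth rate = 1.086397 − 1 = 0.086397 = 8.6397%

8.64%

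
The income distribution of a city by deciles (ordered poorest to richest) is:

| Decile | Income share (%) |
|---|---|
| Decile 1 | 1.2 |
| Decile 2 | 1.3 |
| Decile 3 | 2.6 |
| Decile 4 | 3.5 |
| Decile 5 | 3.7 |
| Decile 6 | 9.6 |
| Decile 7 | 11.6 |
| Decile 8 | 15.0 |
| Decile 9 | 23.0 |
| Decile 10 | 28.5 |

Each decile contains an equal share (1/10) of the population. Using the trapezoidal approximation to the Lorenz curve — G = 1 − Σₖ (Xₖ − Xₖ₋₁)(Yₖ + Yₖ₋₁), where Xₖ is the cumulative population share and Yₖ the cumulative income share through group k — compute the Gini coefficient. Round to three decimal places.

0.490

Cumulative income shares Yₖ: 0.0120, 0.0250, 0.0510, 0.0860, 0.1230, 0.2190, 0.3350, 0.4850, 0.7150, 1.0000
Σ (Xₖ−Xₖ₋₁)(Yₖ+Yₖ₋₁) = (1/10)(0.0120+0.0000) + (1/10)(0.0250+0.0120) + (1/10)(0.0510+0.0250) + (1/10)(0.0860+0.0510) + (1/10)(0.1230+0.0860) + (1/10)(0.2190+0.1230) + (1/10)(0.3350+0.2190) + (1/10)(0.4850+0.3350) + (1/10)(0.7150+0.4850) + (1/10)(1.0000+0.7150)
  = 0.0012 + 0.0037 + 0.0076 + 0.0137 + 0.0209 + 0.0342 + 0.0554 + 0.0820 + 0.1200 + 0.1715 = 0.5102
G = 1 − 0.5102 = 0.4898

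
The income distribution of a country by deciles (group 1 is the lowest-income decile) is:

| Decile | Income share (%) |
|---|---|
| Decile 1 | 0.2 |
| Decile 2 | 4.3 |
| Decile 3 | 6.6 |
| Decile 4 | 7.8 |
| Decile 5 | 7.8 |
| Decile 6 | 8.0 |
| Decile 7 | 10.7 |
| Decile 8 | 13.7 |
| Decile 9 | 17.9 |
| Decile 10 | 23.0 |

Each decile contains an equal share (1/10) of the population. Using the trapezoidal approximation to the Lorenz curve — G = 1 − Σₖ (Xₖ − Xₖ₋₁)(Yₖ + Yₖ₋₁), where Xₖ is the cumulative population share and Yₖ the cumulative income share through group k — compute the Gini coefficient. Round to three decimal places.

Cumulative income shares Yₖ: 0.0020, 0.0450, 0.1110, 0.1890, 0.2670, 0.3470, 0.4540, 0.5910, 0.7700, 1.0000
Σ (Xₖ−Xₖ₋₁)(Yₖ+Yₖ₋₁) = (1/10)(0.0020+0.0000) + (1/10)(0.0450+0.0020) + (1/10)(0.1110+0.0450) + (1/10)(0.1890+0.1110) + (1/10)(0.2670+0.1890) + (1/10)(0.3470+0.2670) + (1/10)(0.4540+0.3470) + (1/10)(0.5910+0.4540) + (1/10)(0.7700+0.5910) + (1/10)(1.0000+0.7700)
  = 0.0002 + 0.0047 + 0.0156 + 0.0300 + 0.0456 + 0.0614 + 0.0801 + 0.1045 + 0.1361 + 0.1770 = 0.6552
G = 1 − 0.6552 = 0.3448

0.345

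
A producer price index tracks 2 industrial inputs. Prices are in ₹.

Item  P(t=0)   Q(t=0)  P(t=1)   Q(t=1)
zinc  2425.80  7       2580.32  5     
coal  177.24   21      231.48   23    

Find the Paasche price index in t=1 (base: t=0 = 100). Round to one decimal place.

Paasche price index uses current-period quantities as weights.
ΣP(t=1)·Q(t=1) = 2580.32×5 + 231.48×23 = 12901.6 + 5324.04 = 18225.64
ΣP(t=0)·Q(t=1) = 2425.80×5 + 177.24×23 = 12129 + 4076.52 = 16205.52
Index = 18225.64 / 16205.52 × 100 = 112.4656

112.5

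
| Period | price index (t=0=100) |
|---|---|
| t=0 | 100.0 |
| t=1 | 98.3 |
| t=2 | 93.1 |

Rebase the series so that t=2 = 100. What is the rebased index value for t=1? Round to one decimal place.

Rebased(t=1) = 98.3 / 93.1 × 100 = 105.5854

105.6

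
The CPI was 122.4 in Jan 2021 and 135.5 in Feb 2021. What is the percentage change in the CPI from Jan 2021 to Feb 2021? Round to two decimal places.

10.70%

Change = (135.5 − 122.4) / 122.4 × 100
       = 13.1 / 122.4 × 100 = 10.7026%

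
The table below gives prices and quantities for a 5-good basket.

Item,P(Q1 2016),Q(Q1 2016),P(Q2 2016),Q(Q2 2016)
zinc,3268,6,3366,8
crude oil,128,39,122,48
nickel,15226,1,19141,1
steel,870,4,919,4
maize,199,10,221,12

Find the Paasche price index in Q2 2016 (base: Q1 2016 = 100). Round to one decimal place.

109.1

Paasche price index uses current-period quantities as weights.
ΣP(Q2 2016)·Q(Q2 2016) = 3366×8 + 122×48 + 19141×1 + 919×4 + 221×12 = 26928 + 5856 + 19141 + 3676 + 2652 = 58253
ΣP(Q1 2016)·Q(Q2 2016) = 3268×8 + 128×48 + 15226×1 + 870×4 + 199×12 = 26144 + 6144 + 15226 + 3480 + 2388 = 53382
Index = 58253 / 53382 × 100 = 109.1248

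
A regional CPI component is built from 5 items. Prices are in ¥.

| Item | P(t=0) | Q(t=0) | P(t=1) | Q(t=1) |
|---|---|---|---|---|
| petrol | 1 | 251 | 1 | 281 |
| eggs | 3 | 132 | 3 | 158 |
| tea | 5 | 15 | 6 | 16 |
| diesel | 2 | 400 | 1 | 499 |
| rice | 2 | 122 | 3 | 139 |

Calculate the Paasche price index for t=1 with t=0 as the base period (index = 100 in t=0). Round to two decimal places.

Paasche price index uses current-period quantities as weights.
ΣP(t=1)·Q(t=1) = 1×281 + 3×158 + 6×16 + 1×499 + 3×139 = 281 + 474 + 96 + 499 + 417 = 1767
ΣP(t=0)·Q(t=1) = 1×281 + 3×158 + 5×16 + 2×499 + 2×139 = 281 + 474 + 80 + 998 + 278 = 2111
Index = 1767 / 2111 × 100 = 83.7044

83.70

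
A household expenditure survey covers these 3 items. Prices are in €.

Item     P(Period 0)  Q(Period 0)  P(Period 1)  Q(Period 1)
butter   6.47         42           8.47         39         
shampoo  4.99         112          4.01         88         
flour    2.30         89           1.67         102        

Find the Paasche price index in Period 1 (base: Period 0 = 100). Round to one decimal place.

Paasche price index uses current-period quantities as weights.
ΣP(Period 1)·Q(Period 1) = 8.47×39 + 4.01×88 + 1.67×102 = 330.33 + 352.88 + 170.34 = 853.55
ΣP(Period 0)·Q(Period 1) = 6.47×39 + 4.99×88 + 2.30×102 = 252.33 + 439.12 + 234.6 = 926.05
Index = 853.55 / 926.05 × 100 = 92.1710

92.2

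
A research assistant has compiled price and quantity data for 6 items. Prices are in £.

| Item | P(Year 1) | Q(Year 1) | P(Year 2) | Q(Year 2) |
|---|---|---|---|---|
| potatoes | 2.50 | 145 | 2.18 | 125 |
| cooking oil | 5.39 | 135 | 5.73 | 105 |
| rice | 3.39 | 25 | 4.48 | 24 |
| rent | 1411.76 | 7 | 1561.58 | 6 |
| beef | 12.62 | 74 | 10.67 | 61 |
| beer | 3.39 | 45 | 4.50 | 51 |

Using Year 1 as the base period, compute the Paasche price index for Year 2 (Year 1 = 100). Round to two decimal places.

108.28

Paasche price index uses current-period quantities as weights.
ΣP(Year 2)·Q(Year 2) = 2.18×125 + 5.73×105 + 4.48×24 + 1561.58×6 + 10.67×61 + 4.50×51 = 272.5 + 601.65 + 107.52 + 9369.48 + 650.87 + 229.5 = 11231.52
ΣP(Year 1)·Q(Year 2) = 2.50×125 + 5.39×105 + 3.39×24 + 1411.76×6 + 12.62×61 + 3.39×51 = 312.5 + 565.95 + 81.36 + 8470.56 + 769.82 + 172.89 = 10373.08
Index = 11231.52 / 10373.08 × 100 = 108.2757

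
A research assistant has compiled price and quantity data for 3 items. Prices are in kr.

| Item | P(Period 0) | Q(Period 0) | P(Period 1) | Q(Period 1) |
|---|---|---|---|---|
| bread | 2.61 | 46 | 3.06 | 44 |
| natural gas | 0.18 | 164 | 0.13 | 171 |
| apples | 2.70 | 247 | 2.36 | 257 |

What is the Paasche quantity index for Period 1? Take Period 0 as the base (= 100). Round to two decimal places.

102.47

Paasche quantity index uses current-period prices as weights.
ΣP(Period 1)·Q(Period 1) = 3.06×44 + 0.13×171 + 2.36×257 = 134.64 + 22.23 + 606.52 = 763.39
ΣP(Period 1)·Q(Period 0) = 3.06×46 + 0.13×164 + 2.36×247 = 140.76 + 21.32 + 582.92 = 745
Index = 763.39 / 745 × 100 = 102.4685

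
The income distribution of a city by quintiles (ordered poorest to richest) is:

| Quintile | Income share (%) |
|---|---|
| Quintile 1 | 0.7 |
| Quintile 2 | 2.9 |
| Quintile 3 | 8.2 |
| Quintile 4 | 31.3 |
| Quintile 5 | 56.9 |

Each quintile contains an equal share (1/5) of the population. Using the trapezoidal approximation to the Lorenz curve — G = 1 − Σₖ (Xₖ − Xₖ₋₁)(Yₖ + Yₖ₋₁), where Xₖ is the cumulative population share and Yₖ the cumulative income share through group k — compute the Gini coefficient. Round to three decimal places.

Cumulative income shares Yₖ: 0.0070, 0.0360, 0.1180, 0.4310, 1.0000
Σ (Xₖ−Xₖ₋₁)(Yₖ+Yₖ₋₁) = (1/5)(0.0070+0.0000) + (1/5)(0.0360+0.0070) + (1/5)(0.1180+0.0360) + (1/5)(0.4310+0.1180) + (1/5)(1.0000+0.4310)
  = 0.0014 + 0.0086 + 0.0308 + 0.1098 + 0.2862 = 0.4368
G = 1 − 0.4368 = 0.5632

0.563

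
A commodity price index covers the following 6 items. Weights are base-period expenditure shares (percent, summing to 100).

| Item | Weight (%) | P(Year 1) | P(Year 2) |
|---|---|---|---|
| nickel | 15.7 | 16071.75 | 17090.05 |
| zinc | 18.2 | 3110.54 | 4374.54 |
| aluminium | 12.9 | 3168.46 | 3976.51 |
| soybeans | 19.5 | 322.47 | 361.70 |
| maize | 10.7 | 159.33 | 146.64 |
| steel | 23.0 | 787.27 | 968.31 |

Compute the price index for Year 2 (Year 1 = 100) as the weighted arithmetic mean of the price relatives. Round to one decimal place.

nickel: 15.7 × (17090.05/16071.75) = 15.7 × 1.063360 = 16.6947
zinc: 18.2 × (4374.54/3110.54) = 18.2 × 1.406360 = 25.5958
aluminium: 12.9 × (3976.51/3168.46) = 12.9 × 1.255029 = 16.1899
soybeans: 19.5 × (361.70/322.47) = 19.5 × 1.121655 = 21.8723
maize: 10.7 × (146.64/159.33) = 10.7 × 0.920354 = 9.8478
steel: 23.0 × (968.31/787.27) = 23.0 × 1.229959 = 28.2891
Index = Σ wᵢ·(p₁ᵢ/p₀ᵢ) = 16.6947 + 25.5958 + 16.1899 + 21.8723 + 9.8478 + 28.2891 = 118.4895

118.5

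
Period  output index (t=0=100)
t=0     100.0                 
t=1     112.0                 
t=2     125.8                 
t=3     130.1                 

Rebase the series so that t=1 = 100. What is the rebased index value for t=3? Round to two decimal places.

Rebased(t=3) = 130.1 / 112.0 × 100 = 116.1607

116.16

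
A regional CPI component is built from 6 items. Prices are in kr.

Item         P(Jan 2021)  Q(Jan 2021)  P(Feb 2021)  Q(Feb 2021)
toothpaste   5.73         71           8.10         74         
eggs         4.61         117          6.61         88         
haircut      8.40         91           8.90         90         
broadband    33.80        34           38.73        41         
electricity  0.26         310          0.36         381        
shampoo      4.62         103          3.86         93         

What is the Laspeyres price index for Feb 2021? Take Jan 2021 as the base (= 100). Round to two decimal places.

Laspeyres price index uses base-period quantities as weights.
ΣP(Feb 2021)·Q(Jan 2021) = 8.10×71 + 6.61×117 + 8.90×91 + 38.73×34 + 0.36×310 + 3.86×103 = 575.1 + 773.37 + 809.9 + 1316.82 + 111.6 + 397.58 = 3984.37
ΣP(Jan 2021)·Q(Jan 2021) = 5.73×71 + 4.61×117 + 8.40×91 + 33.80×34 + 0.26×310 + 4.62×103 = 406.83 + 539.37 + 764.4 + 1149.2 + 80.6 + 475.86 = 3416.26
Index = 3984.37 / 3416.26 × 100 = 116.6296

116.63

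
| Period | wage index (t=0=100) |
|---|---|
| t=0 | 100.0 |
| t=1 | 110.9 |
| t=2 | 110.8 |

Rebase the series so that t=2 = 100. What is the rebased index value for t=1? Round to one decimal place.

100.1

Rebased(t=1) = 110.9 / 110.8 × 100 = 100.0903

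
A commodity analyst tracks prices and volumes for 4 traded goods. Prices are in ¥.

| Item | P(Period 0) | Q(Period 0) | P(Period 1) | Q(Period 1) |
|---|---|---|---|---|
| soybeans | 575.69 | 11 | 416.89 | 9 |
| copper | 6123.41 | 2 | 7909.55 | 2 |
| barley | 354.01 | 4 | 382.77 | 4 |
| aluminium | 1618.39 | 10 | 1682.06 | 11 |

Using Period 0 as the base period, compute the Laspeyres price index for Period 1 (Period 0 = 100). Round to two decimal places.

107.12

Laspeyres price index uses base-period quantities as weights.
ΣP(Period 1)·Q(Period 0) = 416.89×11 + 7909.55×2 + 382.77×4 + 1682.06×10 = 4585.79 + 15819.1 + 1531.08 + 16820.6 = 38756.57
ΣP(Period 0)·Q(Period 0) = 575.69×11 + 6123.41×2 + 354.01×4 + 1618.39×10 = 6332.59 + 12246.82 + 1416.04 + 16183.9 = 36179.35
Index = 38756.57 / 36179.35 × 100 = 107.1235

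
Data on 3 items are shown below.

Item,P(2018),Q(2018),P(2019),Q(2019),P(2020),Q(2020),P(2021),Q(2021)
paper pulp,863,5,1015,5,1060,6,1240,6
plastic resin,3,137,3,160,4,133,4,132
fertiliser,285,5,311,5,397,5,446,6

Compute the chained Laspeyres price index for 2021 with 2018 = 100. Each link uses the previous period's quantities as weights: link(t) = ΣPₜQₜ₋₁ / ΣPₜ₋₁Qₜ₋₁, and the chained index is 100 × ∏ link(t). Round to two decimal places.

Link 2018→2019:
ΣP(2019)Q(2018) = 1015×5 + 3×137 + 311×5 = 5075 + 411 + 1555 = 7041
ΣP(2018)Q(2018) = 863×5 + 3×137 + 285×5 = 4315 + 411 + 1425 = 6151
link = 7041/6151 = 1.144692
Link 2019→2020:
ΣP(2020)Q(2019) = 1060×5 + 4×160 + 397×5 = 5300 + 640 + 1985 = 7925
ΣP(2019)Q(2019) = 1015×5 + 3×160 + 311×5 = 5075 + 480 + 1555 = 7110
link = 7925/7110 = 1.114627
Link 2020→2021:
ΣP(2021)Q(2020) = 1240×6 + 4×133 + 446×5 = 7440 + 532 + 2230 = 10202
ΣP(2020)Q(2020) = 1060×6 + 4×133 + 397×5 = 6360 + 532 + 1985 = 8877
link = 10202/8877 = 1.149262
Chained index = 100 × 1.144692 × 1.114627 × 1.149262 = 146.6349

146.63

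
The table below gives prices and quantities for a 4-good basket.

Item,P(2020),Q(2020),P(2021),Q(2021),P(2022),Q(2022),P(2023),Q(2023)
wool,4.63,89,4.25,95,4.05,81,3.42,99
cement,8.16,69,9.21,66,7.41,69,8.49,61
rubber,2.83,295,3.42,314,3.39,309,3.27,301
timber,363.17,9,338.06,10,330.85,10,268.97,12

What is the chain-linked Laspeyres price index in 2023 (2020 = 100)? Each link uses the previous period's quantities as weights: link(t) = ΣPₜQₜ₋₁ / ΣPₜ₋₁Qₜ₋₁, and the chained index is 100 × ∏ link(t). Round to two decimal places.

84.08

Link 2020→2021:
ΣP(2021)Q(2020) = 4.25×89 + 9.21×69 + 3.42×295 + 338.06×9 = 378.25 + 635.49 + 1008.9 + 3042.54 = 5065.18
ΣP(2020)Q(2020) = 4.63×89 + 8.16×69 + 2.83×295 + 363.17×9 = 412.07 + 563.04 + 834.85 + 3268.53 = 5078.49
link = 5065.18/5078.49 = 0.997379
Link 2021→2022:
ΣP(2022)Q(2021) = 4.05×95 + 7.41×66 + 3.39×314 + 330.85×10 = 384.75 + 489.06 + 1064.46 + 3308.5 = 5246.77
ΣP(2021)Q(2021) = 4.25×95 + 9.21×66 + 3.42×314 + 338.06×10 = 403.75 + 607.86 + 1073.88 + 3380.6 = 5466.09
link = 5246.77/5466.09 = 0.959876
Link 2022→2023:
ΣP(2023)Q(2022) = 3.42×81 + 8.49×69 + 3.27×309 + 268.97×10 = 277.02 + 585.81 + 1010.43 + 2689.7 = 4562.96
ΣP(2022)Q(2022) = 4.05×81 + 7.41×69 + 3.39×309 + 330.85×10 = 328.05 + 511.29 + 1047.51 + 3308.5 = 5195.35
link = 4562.96/5195.35 = 0.878278
Chained index = 100 × 0.997379 × 0.959876 × 0.878278 = 84.0828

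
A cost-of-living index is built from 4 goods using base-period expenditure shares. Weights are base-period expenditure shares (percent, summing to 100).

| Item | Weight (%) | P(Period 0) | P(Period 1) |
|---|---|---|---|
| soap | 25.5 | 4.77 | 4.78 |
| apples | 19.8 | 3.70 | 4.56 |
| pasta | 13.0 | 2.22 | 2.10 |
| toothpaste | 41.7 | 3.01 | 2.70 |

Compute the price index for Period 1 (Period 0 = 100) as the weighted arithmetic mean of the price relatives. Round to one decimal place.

99.7

soap: 25.5 × (4.78/4.77) = 25.5 × 1.002096 = 25.5535
apples: 19.8 × (4.56/3.70) = 19.8 × 1.232432 = 24.4022
pasta: 13.0 × (2.10/2.22) = 13.0 × 0.945946 = 12.2973
toothpaste: 41.7 × (2.70/3.01) = 41.7 × 0.897010 = 37.4053
Index = Σ wᵢ·(p₁ᵢ/p₀ᵢ) = 25.5535 + 24.4022 + 12.2973 + 37.4053 = 99.6582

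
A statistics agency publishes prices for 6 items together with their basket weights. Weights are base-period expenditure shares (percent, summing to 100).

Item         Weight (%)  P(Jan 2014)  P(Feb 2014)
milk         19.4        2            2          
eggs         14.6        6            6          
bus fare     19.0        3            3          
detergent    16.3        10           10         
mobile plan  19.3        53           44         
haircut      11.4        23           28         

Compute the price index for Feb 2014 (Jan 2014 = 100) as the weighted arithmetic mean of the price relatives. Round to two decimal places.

99.20

milk: 19.4 × (2/2) = 19.4 × 1.000000 = 19.4000
eggs: 14.6 × (6/6) = 14.6 × 1.000000 = 14.6000
bus fare: 19.0 × (3/3) = 19.0 × 1.000000 = 19.0000
detergent: 16.3 × (10/10) = 16.3 × 1.000000 = 16.3000
mobile plan: 19.3 × (44/53) = 19.3 × 0.830189 = 16.0226
haircut: 11.4 × (28/23) = 11.4 × 1.217391 = 13.8783
Index = Σ wᵢ·(p₁ᵢ/p₀ᵢ) = 19.4000 + 14.6000 + 19.0000 + 16.3000 + 16.0226 + 13.8783 = 99.2009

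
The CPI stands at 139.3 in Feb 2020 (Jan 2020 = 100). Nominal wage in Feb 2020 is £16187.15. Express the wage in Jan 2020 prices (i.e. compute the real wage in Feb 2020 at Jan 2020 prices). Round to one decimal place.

Real = Nominal ÷ (Index/100) = 16187.15 ÷ (139.3/100)
     = 16187.15 ÷ 1.393 = 11620.3518

11620.4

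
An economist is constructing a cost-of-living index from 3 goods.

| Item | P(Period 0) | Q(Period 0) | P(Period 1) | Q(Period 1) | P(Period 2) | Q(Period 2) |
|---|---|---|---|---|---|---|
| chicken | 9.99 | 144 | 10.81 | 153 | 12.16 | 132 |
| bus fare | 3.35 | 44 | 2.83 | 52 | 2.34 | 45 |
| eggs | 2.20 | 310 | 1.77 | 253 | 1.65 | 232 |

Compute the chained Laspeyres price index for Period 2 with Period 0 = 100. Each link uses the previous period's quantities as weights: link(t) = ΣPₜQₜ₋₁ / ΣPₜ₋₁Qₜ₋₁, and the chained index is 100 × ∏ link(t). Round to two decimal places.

Link Period 0→Period 1:
ΣP(Period 1)Q(Period 0) = 10.81×144 + 2.83×44 + 1.77×310 = 1556.64 + 124.52 + 548.7 = 2229.86
ΣP(Period 0)Q(Period 0) = 9.99×144 + 3.35×44 + 2.20×310 = 1438.56 + 147.4 + 682 = 2267.96
link = 2229.86/2267.96 = 0.983201
Link Period 1→Period 2:
ΣP(Period 2)Q(Period 1) = 12.16×153 + 2.34×52 + 1.65×253 = 1860.48 + 121.68 + 417.45 = 2399.61
ΣP(Period 1)Q(Period 1) = 10.81×153 + 2.83×52 + 1.77×253 = 1653.93 + 147.16 + 447.81 = 2248.9
link = 2399.61/2248.9 = 1.067015
Chained index = 100 × 0.983201 × 1.067015 = 104.9090

104.91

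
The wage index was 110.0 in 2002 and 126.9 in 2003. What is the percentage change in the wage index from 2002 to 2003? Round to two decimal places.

15.36%

Change = (126.9 − 110.0) / 110.0 × 100
       = 16.9 / 110.0 × 100 = 15.3636%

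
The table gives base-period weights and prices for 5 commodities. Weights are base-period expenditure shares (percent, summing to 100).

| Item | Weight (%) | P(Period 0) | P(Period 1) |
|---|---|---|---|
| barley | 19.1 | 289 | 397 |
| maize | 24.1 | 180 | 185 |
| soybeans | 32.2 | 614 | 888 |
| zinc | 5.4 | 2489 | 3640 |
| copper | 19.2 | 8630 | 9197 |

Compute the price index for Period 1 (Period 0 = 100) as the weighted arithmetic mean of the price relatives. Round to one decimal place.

barley: 19.1 × (397/289) = 19.1 × 1.373702 = 26.2377
maize: 24.1 × (185/180) = 24.1 × 1.027778 = 24.7694
soybeans: 32.2 × (888/614) = 32.2 × 1.446254 = 46.5694
zinc: 5.4 × (3640/2489) = 5.4 × 1.462435 = 7.8971
copper: 19.2 × (9197/8630) = 19.2 × 1.065701 = 20.4615
Index = Σ wᵢ·(p₁ᵢ/p₀ᵢ) = 26.2377 + 24.7694 + 46.5694 + 7.8971 + 20.4615 = 125.9351

125.9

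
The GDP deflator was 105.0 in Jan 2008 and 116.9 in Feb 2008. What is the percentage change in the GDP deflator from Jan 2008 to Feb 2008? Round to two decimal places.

11.33%

Change = (116.9 − 105.0) / 105.0 × 100
       = 11.9 / 105.0 × 100 = 11.3333%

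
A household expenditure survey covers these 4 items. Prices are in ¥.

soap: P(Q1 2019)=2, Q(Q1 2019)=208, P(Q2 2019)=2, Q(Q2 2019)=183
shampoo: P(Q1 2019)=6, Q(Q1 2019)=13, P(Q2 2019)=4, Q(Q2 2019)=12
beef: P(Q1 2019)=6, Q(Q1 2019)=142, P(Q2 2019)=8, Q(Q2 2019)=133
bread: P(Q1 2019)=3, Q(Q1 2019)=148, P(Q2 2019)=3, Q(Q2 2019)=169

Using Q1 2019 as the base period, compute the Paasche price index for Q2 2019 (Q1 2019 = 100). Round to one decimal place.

113.9

Paasche price index uses current-period quantities as weights.
ΣP(Q2 2019)·Q(Q2 2019) = 2×183 + 4×12 + 8×133 + 3×169 = 366 + 48 + 1064 + 507 = 1985
ΣP(Q1 2019)·Q(Q2 2019) = 2×183 + 6×12 + 6×133 + 3×169 = 366 + 72 + 798 + 507 = 1743
Index = 1985 / 1743 × 100 = 113.8841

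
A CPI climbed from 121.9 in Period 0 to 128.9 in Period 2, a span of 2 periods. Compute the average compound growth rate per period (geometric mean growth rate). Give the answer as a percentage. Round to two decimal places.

2.83%

Growth factor = (128.9/121.9)^(1/2) = (1.057424)^(1/2) = 1.028311
Growth rate = 1.028311 − 1 = 0.028311 = 2.8311%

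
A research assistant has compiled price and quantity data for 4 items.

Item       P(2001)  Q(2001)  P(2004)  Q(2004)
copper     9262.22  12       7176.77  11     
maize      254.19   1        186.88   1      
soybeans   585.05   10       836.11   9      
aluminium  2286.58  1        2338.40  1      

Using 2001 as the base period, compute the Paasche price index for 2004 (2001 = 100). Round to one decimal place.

81.1

Paasche price index uses current-period quantities as weights.
ΣP(2004)·Q(2004) = 7176.77×11 + 186.88×1 + 836.11×9 + 2338.40×1 = 78944.47 + 186.88 + 7524.99 + 2338.4 = 88994.74
ΣP(2001)·Q(2004) = 9262.22×11 + 254.19×1 + 585.05×9 + 2286.58×1 = 101884.42 + 254.19 + 5265.45 + 2286.58 = 109690.64
Index = 88994.74 / 109690.64 × 100 = 81.1325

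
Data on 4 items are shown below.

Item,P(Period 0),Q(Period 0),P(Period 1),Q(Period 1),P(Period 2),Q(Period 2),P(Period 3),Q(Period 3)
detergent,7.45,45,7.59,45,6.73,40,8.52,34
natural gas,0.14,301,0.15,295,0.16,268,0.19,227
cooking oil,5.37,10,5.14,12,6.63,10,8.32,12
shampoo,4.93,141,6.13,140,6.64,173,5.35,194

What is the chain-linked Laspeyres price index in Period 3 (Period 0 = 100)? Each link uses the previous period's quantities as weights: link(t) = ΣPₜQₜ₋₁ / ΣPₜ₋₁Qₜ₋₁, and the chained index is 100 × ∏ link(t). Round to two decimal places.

Link Period 0→Period 1:
ΣP(Period 1)Q(Period 0) = 7.59×45 + 0.15×301 + 5.14×10 + 6.13×141 = 341.55 + 45.15 + 51.4 + 864.33 = 1302.43
ΣP(Period 0)Q(Period 0) = 7.45×45 + 0.14×301 + 5.37×10 + 4.93×141 = 335.25 + 42.14 + 53.7 + 695.13 = 1126.22
link = 1302.43/1126.22 = 1.156461
Link Period 1→Period 2:
ΣP(Period 2)Q(Period 1) = 6.73×45 + 0.16×295 + 6.63×12 + 6.64×140 = 302.85 + 47.2 + 79.56 + 929.6 = 1359.21
ΣP(Period 1)Q(Period 1) = 7.59×45 + 0.15×295 + 5.14×12 + 6.13×140 = 341.55 + 44.25 + 61.68 + 858.2 = 1305.68
link = 1359.21/1305.68 = 1.040998
Link Period 2→Period 3:
ΣP(Period 3)Q(Period 2) = 8.52×40 + 0.19×268 + 8.32×10 + 5.35×173 = 340.8 + 50.92 + 83.2 + 925.55 = 1400.47
ΣP(Period 2)Q(Period 2) = 6.73×40 + 0.16×268 + 6.63×10 + 6.64×173 = 269.2 + 42.88 + 66.3 + 1148.72 = 1527.1
link = 1400.47/1527.1 = 0.917078
Chained index = 100 × 1.156461 × 1.040998 × 0.917078 = 110.4046

110.40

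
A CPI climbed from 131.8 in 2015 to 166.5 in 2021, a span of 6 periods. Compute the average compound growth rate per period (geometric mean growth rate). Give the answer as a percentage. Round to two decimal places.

Growth factor = (166.5/131.8)^(1/6) = (1.263278)^(1/6) = 1.039720
Growth rate = 1.039720 − 1 = 0.039720 = 3.9720%

3.97%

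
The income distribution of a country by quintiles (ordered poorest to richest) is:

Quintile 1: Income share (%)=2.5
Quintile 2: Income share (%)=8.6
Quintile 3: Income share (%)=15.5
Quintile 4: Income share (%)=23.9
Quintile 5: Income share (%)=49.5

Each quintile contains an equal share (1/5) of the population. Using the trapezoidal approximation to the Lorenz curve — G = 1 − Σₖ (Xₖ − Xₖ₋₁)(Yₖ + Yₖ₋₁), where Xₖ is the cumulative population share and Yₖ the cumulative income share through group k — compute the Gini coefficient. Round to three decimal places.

Cumulative income shares Yₖ: 0.0250, 0.1110, 0.2660, 0.5050, 1.0000
Σ (Xₖ−Xₖ₋₁)(Yₖ+Yₖ₋₁) = (1/5)(0.0250+0.0000) + (1/5)(0.1110+0.0250) + (1/5)(0.2660+0.1110) + (1/5)(0.5050+0.2660) + (1/5)(1.0000+0.5050)
  = 0.0050 + 0.0272 + 0.0754 + 0.1542 + 0.3010 = 0.5628
G = 1 − 0.5628 = 0.4372

0.437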